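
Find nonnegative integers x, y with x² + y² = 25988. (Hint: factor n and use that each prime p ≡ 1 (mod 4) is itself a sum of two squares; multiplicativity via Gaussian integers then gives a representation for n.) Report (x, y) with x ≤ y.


Step 1: Factor n = 25988 = 2^2 · 73 · 89.
Step 2: Check the mod-4 condition on each prime factor: 2 = 2 (special); 73 ≡ 1 (mod 4), exponent 1; 89 ≡ 1 (mod 4), exponent 1.
All primes ≡ 3 (mod 4) appear to even exponent (or don't appear), so by the two-squares theorem n IS expressible as a sum of two squares.
Step 3: Build a representation. Group n = k² · m with k = 2 and m = 73 · 89 = 6497 (a product of primes ≡ 1 (mod 4)); a representation of m scales to one of n via (k·x)² + (k·y)² = k²(x² + y²). Each prime p ≡ 1 (mod 4) is itself a sum of two squares; find a² by testing p − a² for a perfect square:
  73: 73 − 1² = 72, 73 − 2² = 69, 73 − 3² = 64 = 8² ⇒ 73 = 3² + 8².
  89: 89 − 1² = 88, 89 − 2² = 85, 89 − 3² = 80, 89 − 4² = 73, 89 − 5² = 64 = 8² ⇒ 89 = 5² + 8².
  Combine using the Brahmagupta–Fibonacci identity (a² + b²)(c² + d²) = (ac − bd)² + (ad + bc)² = (ac + bd)² + (ad − bc)²:
  73 · 89 = 6497: from (3² + 8²)(5² + 8²), take (3·5 − 8·8, 3·8 + 8·5) = (15 − 64, 24 + 40) = (-49, 64); dropping signs (only squares matter) gives (49, 64); check 49² + 64² = 2401 + 4096 = 6497 ✓.
  Scale by k = 2: (2·49, 2·64) = (98, 128).
Step 4: Order so x ≤ y and verify: 98² + 128² = 9604 + 16384 = 25988 = n. ✓

n = 25988 = 98² + 128² (one valid representation with x ≤ y).


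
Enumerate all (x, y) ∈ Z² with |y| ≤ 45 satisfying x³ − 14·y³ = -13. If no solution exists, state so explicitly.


The equation is x³ - 14y³ = -13. For fixed y, x³ = 14·y³ − 13, so a solution requires the RHS to be a perfect cube.
Strategy: iterate y from -45 to 45, compute RHS = 14·y³ − 13, and check whether it is a (positive or negative) perfect cube.
Check small values of y:
  y = 0: RHS = -13 is not a perfect cube.
  y = 1: RHS = 1 = (1)³ ⇒ x = 1 works.
  y = -1: RHS = -27 = (-3)³ ⇒ x = -3 works.
  y = 2: RHS = 99 is not a perfect cube.
  y = -2: RHS = -125 = (-5)³ ⇒ x = -5 works.
  y = 3: RHS = 365 is not a perfect cube.
  y = -3: RHS = -391 is not a perfect cube.
Continuing the search up to |y| = 45 finds no further solutions beyond those listed.
Collected solutions: (1, 1), (-3, -1), (-5, -2).

Solutions (with |y| ≤ 45): (1, 1), (-3, -1), (-5, -2).


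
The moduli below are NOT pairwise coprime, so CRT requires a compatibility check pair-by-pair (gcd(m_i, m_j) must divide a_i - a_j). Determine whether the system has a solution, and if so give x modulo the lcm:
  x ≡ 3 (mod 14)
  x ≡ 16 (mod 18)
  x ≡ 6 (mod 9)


Moduli 14, 18, 9 are not pairwise coprime, so CRT works modulo lcm(m_i) when all pairwise compatibility conditions hold.
Pairwise compatibility: gcd(m_i, m_j) must divide a_i - a_j for every pair.
Merge one congruence at a time:
  Start: x ≡ 3 (mod 14).
  Combine with x ≡ 16 (mod 18): gcd(14, 18) = 2, and 16 - 3 = 13 is NOT divisible by 2.
    ⇒ system is inconsistent (no integer solution).

No solution (the system is inconsistent).


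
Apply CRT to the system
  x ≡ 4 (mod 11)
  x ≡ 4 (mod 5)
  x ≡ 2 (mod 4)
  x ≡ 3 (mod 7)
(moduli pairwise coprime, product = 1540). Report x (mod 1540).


Product of moduli M = 11 · 5 · 4 · 7 = 1540.
Merge one congruence at a time:
  Start: x ≡ 4 (mod 11).
  Combine with x ≡ 4 (mod 5); new modulus lcm = 55.
    Write x = 4 + 11·t and substitute into x ≡ 4 (mod 5): 11·t ≡ 4 − 4 = 0 (mod 5).
    Reduce coefficients mod 5: 1·t ≡ 0 (mod 5).
    So t ≡ 0 (mod 5).
    Then x = 4 + 11·0 = 4, valid modulo lcm(11, 5) = 55: x ≡ 4 (mod 55).
  Combine with x ≡ 2 (mod 4); new modulus lcm = 220.
    Write x = 4 + 55·t and substitute into x ≡ 2 (mod 4): 55·t ≡ 2 − 4 = -2 (mod 4).
    Reduce coefficients mod 4: 3·t ≡ 2 (mod 4).
    The inverse of 3 mod 4 is 3 (since 3·3 = 9 = 2·4 + 1), so t ≡ 3·2 = 6 ≡ 2 (mod 4).
    Then x = 4 + 55·2 = 114, valid modulo lcm(55, 4) = 220: x ≡ 114 (mod 220).
  Combine with x ≡ 3 (mod 7); new modulus lcm = 1540.
    Write x = 114 + 220·t and substitute into x ≡ 3 (mod 7): 220·t ≡ 3 − 114 = -111 (mod 7).
    Reduce coefficients mod 7: 3·t ≡ 1 (mod 7).
    The inverse of 3 mod 7 is 5 (since 3·5 = 15 = 2·7 + 1), so t ≡ 5·1 = 5 ≡ 5 (mod 7).
    Then x = 114 + 220·5 = 1214, valid modulo lcm(220, 7) = 1540: x ≡ 1214 (mod 1540).
Verify against each original: 1214 mod 11 = 4, 1214 mod 5 = 4, 1214 mod 4 = 2, 1214 mod 7 = 3.

x ≡ 1214 (mod 1540).


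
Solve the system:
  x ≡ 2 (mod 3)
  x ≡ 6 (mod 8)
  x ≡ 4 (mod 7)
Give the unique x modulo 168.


Moduli 3, 8, 7 are pairwise coprime; by CRT there is a unique solution modulo M = 3 · 8 · 7 = 168.
Solve pairwise, accumulating the modulus:
  Start with x ≡ 2 (mod 3).
  Combine with x ≡ 6 (mod 8): since gcd(3, 8) = 1, we get a unique residue mod 24.
    Write x = 2 + 3·t and substitute into x ≡ 6 (mod 8): 3·t ≡ 6 − 2 = 4 (mod 8).
    The inverse of 3 mod 8 is 3 (since 3·3 = 9 = 1·8 + 1), so t ≡ 3·4 = 12 ≡ 4 (mod 8).
    Then x = 2 + 3·4 = 14, valid modulo lcm(3, 8) = 24: x ≡ 14 (mod 24).
  Combine with x ≡ 4 (mod 7): since gcd(24, 7) = 1, we get a unique residue mod 168.
    Write x = 14 + 24·t and substitute into x ≡ 4 (mod 7): 24·t ≡ 4 − 14 = -10 (mod 7).
    Reduce coefficients mod 7: 3·t ≡ 4 (mod 7).
    The inverse of 3 mod 7 is 5 (since 3·5 = 15 = 2·7 + 1), so t ≡ 5·4 = 20 ≡ 6 (mod 7).
    Then x = 14 + 24·6 = 158, valid modulo lcm(24, 7) = 168: x ≡ 158 (mod 168).
Verify: 158 mod 3 = 2 ✓, 158 mod 8 = 6 ✓, 158 mod 7 = 4 ✓.

x ≡ 158 (mod 168).


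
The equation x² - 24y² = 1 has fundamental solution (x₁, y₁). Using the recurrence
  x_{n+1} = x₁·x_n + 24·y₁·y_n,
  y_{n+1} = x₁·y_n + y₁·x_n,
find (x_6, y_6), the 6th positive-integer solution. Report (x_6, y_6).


Step 1: Find the fundamental solution (x₁, y₁) of x² - 24y² = 1.
  Expand √24 as a continued fraction. a₀ = ⌊√24⌋ = 4; iterate m_{k+1} = d_k·a_k − m_k, d_{k+1} = (24 − m_{k+1}²)/d_k, a_{k+1} = ⌊(a₀ + m_{k+1})/d_{k+1}⌋ (starting m₀ = 0, d₀ = 1), with convergents p_k = a_k·p_{k-1} + p_{k-2}, q_k = a_k·q_{k-1} + q_{k-2} (p₋₁ = 1, q₋₁ = 0):
  k = 0: a₀ = 4; p₀/q₀ = 4/1; p₀² − 24·q₀² = 16 − 24 = -8.
  k = 1: m = 4, d = 8, a = ⌊(4 + 4)/8⌋ = 1; p/q = (1·4 + 1)/(1·1 + 0) = 5/1; p² − 24·q² = 25 − 24 = 1.
  The first convergent with p² − 24·q² = 1 gives the fundamental solution (x₁, y₁) = (5, 1).
Step 2: Apply the recurrence (x_{n+1}, y_{n+1}) = (x₁x_n + 24y₁y_n, x₁y_n + y₁x_n) repeatedly.
  From (x_1, y_1) = (5, 1): x_2 = 5·5 + 24·1·1 = 49; y_2 = 5·1 + 1·5 = 10.
  From (x_2, y_2) = (49, 10): x_3 = 5·49 + 24·1·10 = 485; y_3 = 5·10 + 1·49 = 99.
  From (x_3, y_3) = (485, 99): x_4 = 5·485 + 24·1·99 = 4801; y_4 = 5·99 + 1·485 = 980.
  From (x_4, y_4) = (4801, 980): x_5 = 5·4801 + 24·1·980 = 47525; y_5 = 5·980 + 1·4801 = 9701.
  From (x_5, y_5) = (47525, 9701): x_6 = 5·47525 + 24·1·9701 = 470449; y_6 = 5·9701 + 1·47525 = 96030.
Step 3: Verify x_6² - 24·y_6² = 221322261601 - 221322261600 = 1 (should be 1). ✓

(x_1, y_1) = (5, 1); (x_6, y_6) = (470449, 96030).


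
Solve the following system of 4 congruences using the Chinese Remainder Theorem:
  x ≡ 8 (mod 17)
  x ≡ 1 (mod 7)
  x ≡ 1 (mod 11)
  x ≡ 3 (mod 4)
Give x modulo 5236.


Product of moduli M = 17 · 7 · 11 · 4 = 5236.
Merge one congruence at a time:
  Start: x ≡ 8 (mod 17).
  Combine with x ≡ 1 (mod 7); new modulus lcm = 119.
    Write x = 8 + 17·t and substitute into x ≡ 1 (mod 7): 17·t ≡ 1 − 8 = -7 (mod 7).
    Reduce coefficients mod 7: 3·t ≡ 0 (mod 7).
    The inverse of 3 mod 7 is 5 (since 3·5 = 15 = 2·7 + 1), so t ≡ 5·0 = 0 ≡ 0 (mod 7).
    Then x = 8 + 17·0 = 8, valid modulo lcm(17, 7) = 119: x ≡ 8 (mod 119).
  Combine with x ≡ 1 (mod 11); new modulus lcm = 1309.
    Write x = 8 + 119·t and substitute into x ≡ 1 (mod 11): 119·t ≡ 1 − 8 = -7 (mod 11).
    Reduce coefficients mod 11: 9·t ≡ 4 (mod 11).
    The inverse of 9 mod 11 is 5 (since 9·5 = 45 = 4·11 + 1), so t ≡ 5·4 = 20 ≡ 9 (mod 11).
    Then x = 8 + 119·9 = 1079, valid modulo lcm(119, 11) = 1309: x ≡ 1079 (mod 1309).
  Combine with x ≡ 3 (mod 4); new modulus lcm = 5236.
    Write x = 1079 + 1309·t and substitute into x ≡ 3 (mod 4): 1309·t ≡ 3 − 1079 = -1076 (mod 4).
    Reduce coefficients mod 4: 1·t ≡ 0 (mod 4).
    So t ≡ 0 (mod 4).
    Then x = 1079 + 1309·0 = 1079, valid modulo lcm(1309, 4) = 5236: x ≡ 1079 (mod 5236).
Verify against each original: 1079 mod 17 = 8, 1079 mod 7 = 1, 1079 mod 11 = 1, 1079 mod 4 = 3.

x ≡ 1079 (mod 5236).


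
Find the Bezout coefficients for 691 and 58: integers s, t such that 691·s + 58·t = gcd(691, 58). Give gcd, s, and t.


Euclidean algorithm on (691, 58) — divide until remainder is 0:
  691 = 11 · 58 + 53
  58 = 1 · 53 + 5
  53 = 10 · 5 + 3
  5 = 1 · 3 + 2
  3 = 1 · 2 + 1
  2 = 2 · 1 + 0
gcd(691, 58) = 1.
Track Bezout coefficients alongside the remainders: start with r₀ = 691 = a·1 + b·0 (s = 1, t = 0) and r₁ = 58 = a·0 + b·1 (s = 0, t = 1); each new remainder r_{k+1} = r_{k-1} − q_k·r_k inherits s_{k+1} = s_{k-1} − q_k·s_k, t_{k+1} = t_{k-1} − q_k·t_k, so r_k = a·s_k + b·t_k at every step:
  q = 11: r = 53, s = 1 − 11·0 = 1, t = 0 − 11·1 = -11  (check: 691·1 + 58·(-11) = 53)
  q = 1: r = 5, s = 0 − 1·1 = -1, t = 1 − 1·(-11) = 12  (check: 691·(-1) + 58·12 = 5)
  q = 10: r = 3, s = 1 − 10·(-1) = 11, t = -11 − 10·12 = -131  (check: 691·11 + 58·(-131) = 3)
  q = 1: r = 2, s = -1 − 1·11 = -12, t = 12 − 1·(-131) = 143  (check: 691·(-12) + 58·143 = 2)
  q = 1: r = 1, s = 11 − 1·(-12) = 23, t = -131 − 1·143 = -274  (check: 691·23 + 58·(-274) = 1)
The row with r = 1 (the gcd) gives the Bezout coefficients s = 23, t = -274.
Result: 691 · (23) + 58 · (-274) = 1.

gcd(691, 58) = 1; s = 23, t = -274 (check: 691·23 + 58·(-274) = 1).


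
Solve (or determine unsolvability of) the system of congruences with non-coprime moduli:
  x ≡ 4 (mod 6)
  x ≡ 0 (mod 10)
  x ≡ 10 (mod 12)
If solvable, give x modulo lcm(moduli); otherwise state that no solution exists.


Moduli 6, 10, 12 are not pairwise coprime, so CRT works modulo lcm(m_i) when all pairwise compatibility conditions hold.
Pairwise compatibility: gcd(m_i, m_j) must divide a_i - a_j for every pair.
Merge one congruence at a time:
  Start: x ≡ 4 (mod 6).
  Combine with x ≡ 0 (mod 10): gcd(6, 10) = 2; 0 - 4 = -4, which IS divisible by 2, so compatible.
    Write x = 4 + 6·t and substitute into x ≡ 0 (mod 10): 6·t ≡ 0 − 4 = -4 (mod 10).
    Divide the congruence (and modulus) by g = 2: 3·t ≡ -2 (mod 5).
    Reduce coefficients mod 5: 3·t ≡ 3 (mod 5).
    The inverse of 3 mod 5 is 2 (since 3·2 = 6 = 1·5 + 1), so t ≡ 2·3 = 6 ≡ 1 (mod 5).
    Then x = 4 + 6·1 = 10, valid modulo lcm(6, 10) = 30: x ≡ 10 (mod 30).
  Combine with x ≡ 10 (mod 12): gcd(30, 12) = 6; 10 - 10 = 0, which IS divisible by 6, so compatible.
    Write x = 10 + 30·t and substitute into x ≡ 10 (mod 12): 30·t ≡ 10 − 10 = 0 (mod 12).
    Divide the congruence (and modulus) by g = 6: 5·t ≡ 0 (mod 2).
    Reduce coefficients mod 2: 1·t ≡ 0 (mod 2).
    So t ≡ 0 (mod 2).
    Then x = 10 + 30·0 = 10, valid modulo lcm(30, 12) = 60: x ≡ 10 (mod 60).
Verify: 10 mod 6 = 4, 10 mod 10 = 0, 10 mod 12 = 10.

x ≡ 10 (mod 60).


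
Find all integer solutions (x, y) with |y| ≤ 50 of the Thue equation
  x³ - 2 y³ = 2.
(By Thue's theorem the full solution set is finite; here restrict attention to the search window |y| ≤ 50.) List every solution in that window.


The equation is x³ - 2y³ = 2. For fixed y, x³ = 2·y³ + 2, so a solution requires the RHS to be a perfect cube.
Strategy: iterate y from -50 to 50, compute RHS = 2·y³ + 2, and check whether it is a (positive or negative) perfect cube.
Check small values of y:
  y = 0: RHS = 2 is not a perfect cube.
  y = 1: RHS = 4 is not a perfect cube.
  y = -1: RHS = 0 = (0)³ ⇒ x = 0 works.
  y = 2: RHS = 18 is not a perfect cube.
  y = -2: RHS = -14 is not a perfect cube.
  y = 3: RHS = 56 is not a perfect cube.
  y = -3: RHS = -52 is not a perfect cube.
Continuing the search up to |y| = 50 finds no further solutions beyond those listed.
Collected solutions: (0, -1).

Solutions (with |y| ≤ 50): (0, -1).


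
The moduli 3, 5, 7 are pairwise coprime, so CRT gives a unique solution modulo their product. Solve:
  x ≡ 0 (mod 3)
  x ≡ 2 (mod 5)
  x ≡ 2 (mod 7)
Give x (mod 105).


Moduli 3, 5, 7 are pairwise coprime; by CRT there is a unique solution modulo M = 3 · 5 · 7 = 105.
Solve pairwise, accumulating the modulus:
  Start with x ≡ 0 (mod 3).
  Combine with x ≡ 2 (mod 5): since gcd(3, 5) = 1, we get a unique residue mod 15.
    Write x = 0 + 3·t and substitute into x ≡ 2 (mod 5): 3·t ≡ 2 − 0 = 2 (mod 5).
    The inverse of 3 mod 5 is 2 (since 3·2 = 6 = 1·5 + 1), so t ≡ 2·2 = 4 ≡ 4 (mod 5).
    Then x = 0 + 3·4 = 12, valid modulo lcm(3, 5) = 15: x ≡ 12 (mod 15).
  Combine with x ≡ 2 (mod 7): since gcd(15, 7) = 1, we get a unique residue mod 105.
    Write x = 12 + 15·t and substitute into x ≡ 2 (mod 7): 15·t ≡ 2 − 12 = -10 (mod 7).
    Reduce coefficients mod 7: 1·t ≡ 4 (mod 7).
    So t ≡ 4 (mod 7).
    Then x = 12 + 15·4 = 72, valid modulo lcm(15, 7) = 105: x ≡ 72 (mod 105).
Verify: 72 mod 3 = 0 ✓, 72 mod 5 = 2 ✓, 72 mod 7 = 2 ✓.

x ≡ 72 (mod 105).


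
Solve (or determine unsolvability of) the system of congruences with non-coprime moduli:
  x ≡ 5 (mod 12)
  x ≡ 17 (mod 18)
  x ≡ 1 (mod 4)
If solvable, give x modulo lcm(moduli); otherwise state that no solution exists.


Moduli 12, 18, 4 are not pairwise coprime, so CRT works modulo lcm(m_i) when all pairwise compatibility conditions hold.
Pairwise compatibility: gcd(m_i, m_j) must divide a_i - a_j for every pair.
Merge one congruence at a time:
  Start: x ≡ 5 (mod 12).
  Combine with x ≡ 17 (mod 18): gcd(12, 18) = 6; 17 - 5 = 12, which IS divisible by 6, so compatible.
    Write x = 5 + 12·t and substitute into x ≡ 17 (mod 18): 12·t ≡ 17 − 5 = 12 (mod 18).
    Divide the congruence (and modulus) by g = 6: 2·t ≡ 2 (mod 3).
    The inverse of 2 mod 3 is 2 (since 2·2 = 4 = 1·3 + 1), so t ≡ 2·2 = 4 ≡ 1 (mod 3).
    Then x = 5 + 12·1 = 17, valid modulo lcm(12, 18) = 36: x ≡ 17 (mod 36).
  Combine with x ≡ 1 (mod 4): gcd(36, 4) = 4; 1 - 17 = -16, which IS divisible by 4, so compatible.
    Write x = 17 + 36·t and substitute into x ≡ 1 (mod 4): 36·t ≡ 1 − 17 = -16 (mod 4).
    Divide the congruence (and modulus) by g = 4: 9·t ≡ -4 (mod 1).
    Modulo 1 every t works; take t = 0.
    Then x = 17 + 36·0 = 17, valid modulo lcm(36, 4) = 36: x ≡ 17 (mod 36).
Verify: 17 mod 12 = 5, 17 mod 18 = 17, 17 mod 4 = 1.

x ≡ 17 (mod 36).


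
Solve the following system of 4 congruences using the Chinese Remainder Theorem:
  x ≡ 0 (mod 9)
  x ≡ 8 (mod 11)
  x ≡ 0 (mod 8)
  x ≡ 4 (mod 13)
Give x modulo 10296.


Product of moduli M = 9 · 11 · 8 · 13 = 10296.
Merge one congruence at a time:
  Start: x ≡ 0 (mod 9).
  Combine with x ≡ 8 (mod 11); new modulus lcm = 99.
    Write x = 0 + 9·t and substitute into x ≡ 8 (mod 11): 9·t ≡ 8 − 0 = 8 (mod 11).
    The inverse of 9 mod 11 is 5 (since 9·5 = 45 = 4·11 + 1), so t ≡ 5·8 = 40 ≡ 7 (mod 11).
    Then x = 0 + 9·7 = 63, valid modulo lcm(9, 11) = 99: x ≡ 63 (mod 99).
  Combine with x ≡ 0 (mod 8); new modulus lcm = 792.
    Write x = 63 + 99·t and substitute into x ≡ 0 (mod 8): 99·t ≡ 0 − 63 = -63 (mod 8).
    Reduce coefficients mod 8: 3·t ≡ 1 (mod 8).
    The inverse of 3 mod 8 is 3 (since 3·3 = 9 = 1·8 + 1), so t ≡ 3·1 = 3 ≡ 3 (mod 8).
    Then x = 63 + 99·3 = 360, valid modulo lcm(99, 8) = 792: x ≡ 360 (mod 792).
  Combine with x ≡ 4 (mod 13); new modulus lcm = 10296.
    Write x = 360 + 792·t and substitute into x ≡ 4 (mod 13): 792·t ≡ 4 − 360 = -356 (mod 13).
    Reduce coefficients mod 13: 12·t ≡ 8 (mod 13).
    The inverse of 12 mod 13 is 12 (since 12·12 = 144 = 11·13 + 1), so t ≡ 12·8 = 96 ≡ 5 (mod 13).
    Then x = 360 + 792·5 = 4320, valid modulo lcm(792, 13) = 10296: x ≡ 4320 (mod 10296).
Verify against each original: 4320 mod 9 = 0, 4320 mod 11 = 8, 4320 mod 8 = 0, 4320 mod 13 = 4.

x ≡ 4320 (mod 10296).


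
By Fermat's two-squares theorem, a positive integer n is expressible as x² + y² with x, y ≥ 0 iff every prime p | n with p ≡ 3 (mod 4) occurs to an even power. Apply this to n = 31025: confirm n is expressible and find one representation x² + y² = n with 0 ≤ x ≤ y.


Step 1: Factor n = 31025 = 5^2 · 17 · 73.
Step 2: Check the mod-4 condition on each prime factor: 5 ≡ 1 (mod 4), exponent 2; 17 ≡ 1 (mod 4), exponent 1; 73 ≡ 1 (mod 4), exponent 1.
All primes ≡ 3 (mod 4) appear to even exponent (or don't appear), so by the two-squares theorem n IS expressible as a sum of two squares.
Step 3: Build a representation. Group n = k² · m with k = 5 and m = 17 · 73 = 1241 (a product of primes ≡ 1 (mod 4)); a representation of m scales to one of n via (k·x)² + (k·y)² = k²(x² + y²). Each prime p ≡ 1 (mod 4) is itself a sum of two squares; find a² by testing p − a² for a perfect square:
  17: 17 − 1² = 16 = 4² ⇒ 17 = 1² + 4².
  73: 73 − 1² = 72, 73 − 2² = 69, 73 − 3² = 64 = 8² ⇒ 73 = 3² + 8².
  Combine using the Brahmagupta–Fibonacci identity (a² + b²)(c² + d²) = (ac − bd)² + (ad + bc)² = (ac + bd)² + (ad − bc)²:
  17 · 73 = 1241: from (1² + 4²)(3² + 8²), take (1·3 − 4·8, 1·8 + 4·3) = (3 − 32, 8 + 12) = (-29, 20); dropping signs (only squares matter) gives (29, 20); check 29² + 20² = 841 + 400 = 1241 ✓.
  Scale by k = 5: (5·29, 5·20) = (145, 100).
Step 4: Order so x ≤ y and verify: 100² + 145² = 10000 + 21025 = 31025 = n. ✓

n = 31025 = 100² + 145² (one valid representation with x ≤ y).


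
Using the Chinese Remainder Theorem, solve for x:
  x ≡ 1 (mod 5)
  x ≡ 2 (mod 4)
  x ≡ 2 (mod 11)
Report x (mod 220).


Moduli 5, 4, 11 are pairwise coprime; by CRT there is a unique solution modulo M = 5 · 4 · 11 = 220.
Solve pairwise, accumulating the modulus:
  Start with x ≡ 1 (mod 5).
  Combine with x ≡ 2 (mod 4): since gcd(5, 4) = 1, we get a unique residue mod 20.
    Write x = 1 + 5·t and substitute into x ≡ 2 (mod 4): 5·t ≡ 2 − 1 = 1 (mod 4).
    Reduce coefficients mod 4: 1·t ≡ 1 (mod 4).
    So t ≡ 1 (mod 4).
    Then x = 1 + 5·1 = 6, valid modulo lcm(5, 4) = 20: x ≡ 6 (mod 20).
  Combine with x ≡ 2 (mod 11): since gcd(20, 11) = 1, we get a unique residue mod 220.
    Write x = 6 + 20·t and substitute into x ≡ 2 (mod 11): 20·t ≡ 2 − 6 = -4 (mod 11).
    Reduce coefficients mod 11: 9·t ≡ 7 (mod 11).
    The inverse of 9 mod 11 is 5 (since 9·5 = 45 = 4·11 + 1), so t ≡ 5·7 = 35 ≡ 2 (mod 11).
    Then x = 6 + 20·2 = 46, valid modulo lcm(20, 11) = 220: x ≡ 46 (mod 220).
Verify: 46 mod 5 = 1 ✓, 46 mod 4 = 2 ✓, 46 mod 11 = 2 ✓.

x ≡ 46 (mod 220).


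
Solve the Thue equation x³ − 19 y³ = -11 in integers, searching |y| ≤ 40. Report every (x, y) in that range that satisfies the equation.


The equation is x³ - 19y³ = -11. For fixed y, x³ = 19·y³ − 11, so a solution requires the RHS to be a perfect cube.
Strategy: iterate y from -40 to 40, compute RHS = 19·y³ − 11, and check whether it is a (positive or negative) perfect cube.
Check small values of y:
  y = 0: RHS = -11 is not a perfect cube.
  y = 1: RHS = 8 = (2)³ ⇒ x = 2 works.
  y = -1: RHS = -30 is not a perfect cube.
  y = 2: RHS = 141 is not a perfect cube.
  y = -2: RHS = -163 is not a perfect cube.
  y = 3: RHS = 502 is not a perfect cube.
  y = -3: RHS = -524 is not a perfect cube.
Continuing the search up to |y| = 40 finds no further solutions beyond those listed.
Collected solutions: (2, 1).

Solutions (with |y| ≤ 40): (2, 1).


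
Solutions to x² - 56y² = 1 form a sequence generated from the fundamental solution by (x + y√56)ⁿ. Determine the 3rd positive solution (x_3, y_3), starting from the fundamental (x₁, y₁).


Step 1: Find the fundamental solution (x₁, y₁) of x² - 56y² = 1.
  Expand √56 as a continued fraction. a₀ = ⌊√56⌋ = 7; iterate m_{k+1} = d_k·a_k − m_k, d_{k+1} = (56 − m_{k+1}²)/d_k, a_{k+1} = ⌊(a₀ + m_{k+1})/d_{k+1}⌋ (starting m₀ = 0, d₀ = 1), with convergents p_k = a_k·p_{k-1} + p_{k-2}, q_k = a_k·q_{k-1} + q_{k-2} (p₋₁ = 1, q₋₁ = 0):
  k = 0: a₀ = 7; p₀/q₀ = 7/1; p₀² − 56·q₀² = 49 − 56 = -7.
  k = 1: m = 7, d = 7, a = ⌊(7 + 7)/7⌋ = 2; p/q = (2·7 + 1)/(2·1 + 0) = 15/2; p² − 56·q² = 225 − 224 = 1.
  The first convergent with p² − 56·q² = 1 gives the fundamental solution (x₁, y₁) = (15, 2).
Step 2: Apply the recurrence (x_{n+1}, y_{n+1}) = (x₁x_n + 56y₁y_n, x₁y_n + y₁x_n) repeatedly.
  From (x_1, y_1) = (15, 2): x_2 = 15·15 + 56·2·2 = 449; y_2 = 15·2 + 2·15 = 60.
  From (x_2, y_2) = (449, 60): x_3 = 15·449 + 56·2·60 = 13455; y_3 = 15·60 + 2·449 = 1798.
Step 3: Verify x_3² - 56·y_3² = 181037025 - 181037024 = 1 (should be 1). ✓

(x_1, y_1) = (15, 2); (x_3, y_3) = (13455, 1798).


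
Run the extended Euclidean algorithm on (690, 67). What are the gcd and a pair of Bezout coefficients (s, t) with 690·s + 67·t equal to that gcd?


Euclidean algorithm on (690, 67) — divide until remainder is 0:
  690 = 10 · 67 + 20
  67 = 3 · 20 + 7
  20 = 2 · 7 + 6
  7 = 1 · 6 + 1
  6 = 6 · 1 + 0
gcd(690, 67) = 1.
Track Bezout coefficients alongside the remainders: start with r₀ = 690 = a·1 + b·0 (s = 1, t = 0) and r₁ = 67 = a·0 + b·1 (s = 0, t = 1); each new remainder r_{k+1} = r_{k-1} − q_k·r_k inherits s_{k+1} = s_{k-1} − q_k·s_k, t_{k+1} = t_{k-1} − q_k·t_k, so r_k = a·s_k + b·t_k at every step:
  q = 10: r = 20, s = 1 − 10·0 = 1, t = 0 − 10·1 = -10  (check: 690·1 + 67·(-10) = 20)
  q = 3: r = 7, s = 0 − 3·1 = -3, t = 1 − 3·(-10) = 31  (check: 690·(-3) + 67·31 = 7)
  q = 2: r = 6, s = 1 − 2·(-3) = 7, t = -10 − 2·31 = -72  (check: 690·7 + 67·(-72) = 6)
  q = 1: r = 1, s = -3 − 1·7 = -10, t = 31 − 1·(-72) = 103  (check: 690·(-10) + 67·103 = 1)
The row with r = 1 (the gcd) gives the Bezout coefficients s = -10, t = 103.
Result: 690 · (-10) + 67 · (103) = 1.

gcd(690, 67) = 1; s = -10, t = 103 (check: 690·(-10) + 67·103 = 1).


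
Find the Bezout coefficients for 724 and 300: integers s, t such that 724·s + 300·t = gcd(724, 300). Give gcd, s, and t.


Euclidean algorithm on (724, 300) — divide until remainder is 0:
  724 = 2 · 300 + 124
  300 = 2 · 124 + 52
  124 = 2 · 52 + 20
  52 = 2 · 20 + 12
  20 = 1 · 12 + 8
  12 = 1 · 8 + 4
  8 = 2 · 4 + 0
gcd(724, 300) = 4.
Track Bezout coefficients alongside the remainders: start with r₀ = 724 = a·1 + b·0 (s = 1, t = 0) and r₁ = 300 = a·0 + b·1 (s = 0, t = 1); each new remainder r_{k+1} = r_{k-1} − q_k·r_k inherits s_{k+1} = s_{k-1} − q_k·s_k, t_{k+1} = t_{k-1} − q_k·t_k, so r_k = a·s_k + b·t_k at every step:
  q = 2: r = 124, s = 1 − 2·0 = 1, t = 0 − 2·1 = -2  (check: 724·1 + 300·(-2) = 124)
  q = 2: r = 52, s = 0 − 2·1 = -2, t = 1 − 2·(-2) = 5  (check: 724·(-2) + 300·5 = 52)
  q = 2: r = 20, s = 1 − 2·(-2) = 5, t = -2 − 2·5 = -12  (check: 724·5 + 300·(-12) = 20)
  q = 2: r = 12, s = -2 − 2·5 = -12, t = 5 − 2·(-12) = 29  (check: 724·(-12) + 300·29 = 12)
  q = 1: r = 8, s = 5 − 1·(-12) = 17, t = -12 − 1·29 = -41  (check: 724·17 + 300·(-41) = 8)
  q = 1: r = 4, s = -12 − 1·17 = -29, t = 29 − 1·(-41) = 70  (check: 724·(-29) + 300·70 = 4)
The row with r = 4 (the gcd) gives the Bezout coefficients s = -29, t = 70.
Result: 724 · (-29) + 300 · (70) = 4.

gcd(724, 300) = 4; s = -29, t = 70 (check: 724·(-29) + 300·70 = 4).


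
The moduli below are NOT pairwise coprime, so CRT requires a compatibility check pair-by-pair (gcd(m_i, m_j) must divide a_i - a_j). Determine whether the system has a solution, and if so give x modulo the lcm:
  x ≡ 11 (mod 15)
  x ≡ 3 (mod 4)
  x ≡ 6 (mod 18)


Moduli 15, 4, 18 are not pairwise coprime, so CRT works modulo lcm(m_i) when all pairwise compatibility conditions hold.
Pairwise compatibility: gcd(m_i, m_j) must divide a_i - a_j for every pair.
Merge one congruence at a time:
  Start: x ≡ 11 (mod 15).
  Combine with x ≡ 3 (mod 4): gcd(15, 4) = 1; 3 - 11 = -8, which IS divisible by 1, so compatible.
    Write x = 11 + 15·t and substitute into x ≡ 3 (mod 4): 15·t ≡ 3 − 11 = -8 (mod 4).
    Reduce coefficients mod 4: 3·t ≡ 0 (mod 4).
    The inverse of 3 mod 4 is 3 (since 3·3 = 9 = 2·4 + 1), so t ≡ 3·0 = 0 ≡ 0 (mod 4).
    Then x = 11 + 15·0 = 11, valid modulo lcm(15, 4) = 60: x ≡ 11 (mod 60).
  Combine with x ≡ 6 (mod 18): gcd(60, 18) = 6, and 6 - 11 = -5 is NOT divisible by 6.
    ⇒ system is inconsistent (no integer solution).

No solution (the system is inconsistent).


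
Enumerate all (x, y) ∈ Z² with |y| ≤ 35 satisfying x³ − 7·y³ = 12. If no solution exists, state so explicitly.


The equation is x³ - 7y³ = 12. For fixed y, x³ = 7·y³ + 12, so a solution requires the RHS to be a perfect cube.
Strategy: iterate y from -35 to 35, compute RHS = 7·y³ + 12, and check whether it is a (positive or negative) perfect cube.
Check small values of y:
  y = 0: RHS = 12 is not a perfect cube.
  y = 1: RHS = 19 is not a perfect cube.
  y = -1: RHS = 5 is not a perfect cube.
  y = 2: RHS = 68 is not a perfect cube.
  y = -2: RHS = -44 is not a perfect cube.
  y = 3: RHS = 201 is not a perfect cube.
  y = -3: RHS = -177 is not a perfect cube.
Continuing the search up to |y| = 35 finds no solutions either.
No (x, y) in the scanned range satisfies the equation.

No integer solutions with |y| ≤ 35.


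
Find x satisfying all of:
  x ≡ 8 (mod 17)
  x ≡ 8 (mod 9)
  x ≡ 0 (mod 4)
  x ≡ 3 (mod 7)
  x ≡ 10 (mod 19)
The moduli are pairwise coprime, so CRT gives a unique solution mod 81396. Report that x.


Product of moduli M = 17 · 9 · 4 · 7 · 19 = 81396.
Merge one congruence at a time:
  Start: x ≡ 8 (mod 17).
  Combine with x ≡ 8 (mod 9); new modulus lcm = 153.
    Write x = 8 + 17·t and substitute into x ≡ 8 (mod 9): 17·t ≡ 8 − 8 = 0 (mod 9).
    Reduce coefficients mod 9: 8·t ≡ 0 (mod 9).
    The inverse of 8 mod 9 is 8 (since 8·8 = 64 = 7·9 + 1), so t ≡ 8·0 = 0 ≡ 0 (mod 9).
    Then x = 8 + 17·0 = 8, valid modulo lcm(17, 9) = 153: x ≡ 8 (mod 153).
  Combine with x ≡ 0 (mod 4); new modulus lcm = 612.
    Write x = 8 + 153·t and substitute into x ≡ 0 (mod 4): 153·t ≡ 0 − 8 = -8 (mod 4).
    Reduce coefficients mod 4: 1·t ≡ 0 (mod 4).
    So t ≡ 0 (mod 4).
    Then x = 8 + 153·0 = 8, valid modulo lcm(153, 4) = 612: x ≡ 8 (mod 612).
  Combine with x ≡ 3 (mod 7); new modulus lcm = 4284.
    Write x = 8 + 612·t and substitute into x ≡ 3 (mod 7): 612·t ≡ 3 − 8 = -5 (mod 7).
    Reduce coefficients mod 7: 3·t ≡ 2 (mod 7).
    The inverse of 3 mod 7 is 5 (since 3·5 = 15 = 2·7 + 1), so t ≡ 5·2 = 10 ≡ 3 (mod 7).
    Then x = 8 + 612·3 = 1844, valid modulo lcm(612, 7) = 4284: x ≡ 1844 (mod 4284).
  Combine with x ≡ 10 (mod 19); new modulus lcm = 81396.
    Write x = 1844 + 4284·t and substitute into x ≡ 10 (mod 19): 4284·t ≡ 10 − 1844 = -1834 (mod 19).
    Reduce coefficients mod 19: 9·t ≡ 9 (mod 19).
    The inverse of 9 mod 19 is 17 (since 9·17 = 153 = 8·19 + 1), so t ≡ 17·9 = 153 ≡ 1 (mod 19).
    Then x = 1844 + 4284·1 = 6128, valid modulo lcm(4284, 19) = 81396: x ≡ 6128 (mod 81396).
Verify against each original: 6128 mod 17 = 8, 6128 mod 9 = 8, 6128 mod 4 = 0, 6128 mod 7 = 3, 6128 mod 19 = 10.

x ≡ 6128 (mod 81396).


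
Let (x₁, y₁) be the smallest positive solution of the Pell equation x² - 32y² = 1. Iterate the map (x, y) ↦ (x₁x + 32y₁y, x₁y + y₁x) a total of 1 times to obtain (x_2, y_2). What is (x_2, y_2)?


Step 1: Find the fundamental solution (x₁, y₁) of x² - 32y² = 1.
  Expand √32 as a continued fraction. a₀ = ⌊√32⌋ = 5; iterate m_{k+1} = d_k·a_k − m_k, d_{k+1} = (32 − m_{k+1}²)/d_k, a_{k+1} = ⌊(a₀ + m_{k+1})/d_{k+1}⌋ (starting m₀ = 0, d₀ = 1), with convergents p_k = a_k·p_{k-1} + p_{k-2}, q_k = a_k·q_{k-1} + q_{k-2} (p₋₁ = 1, q₋₁ = 0):
  k = 0: a₀ = 5; p₀/q₀ = 5/1; p₀² − 32·q₀² = 25 − 32 = -7.
  k = 1: m = 5, d = 7, a = ⌊(5 + 5)/7⌋ = 1; p/q = (1·5 + 1)/(1·1 + 0) = 6/1; p² − 32·q² = 36 − 32 = 4.
  k = 2: m = 2, d = 4, a = ⌊(5 + 2)/4⌋ = 1; p/q = (1·6 + 5)/(1·1 + 1) = 11/2; p² − 32·q² = 121 − 128 = -7.
  k = 3: m = 2, d = 7, a = ⌊(5 + 2)/7⌋ = 1; p/q = (1·11 + 6)/(1·2 + 1) = 17/3; p² − 32·q² = 289 − 288 = 1.
  The first convergent with p² − 32·q² = 1 gives the fundamental solution (x₁, y₁) = (17, 3).
Step 2: Apply the recurrence (x_{n+1}, y_{n+1}) = (x₁x_n + 32y₁y_n, x₁y_n + y₁x_n) repeatedly.
  From (x_1, y_1) = (17, 3): x_2 = 17·17 + 32·3·3 = 577; y_2 = 17·3 + 3·17 = 102.
Step 3: Verify x_2² - 32·y_2² = 332929 - 332928 = 1 (should be 1). ✓

(x_1, y_1) = (17, 3); (x_2, y_2) = (577, 102).


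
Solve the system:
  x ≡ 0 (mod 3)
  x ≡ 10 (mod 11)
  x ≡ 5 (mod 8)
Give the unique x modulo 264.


Moduli 3, 11, 8 are pairwise coprime; by CRT there is a unique solution modulo M = 3 · 11 · 8 = 264.
Solve pairwise, accumulating the modulus:
  Start with x ≡ 0 (mod 3).
  Combine with x ≡ 10 (mod 11): since gcd(3, 11) = 1, we get a unique residue mod 33.
    Write x = 0 + 3·t and substitute into x ≡ 10 (mod 11): 3·t ≡ 10 − 0 = 10 (mod 11).
    The inverse of 3 mod 11 is 4 (since 3·4 = 12 = 1·11 + 1), so t ≡ 4·10 = 40 ≡ 7 (mod 11).
    Then x = 0 + 3·7 = 21, valid modulo lcm(3, 11) = 33: x ≡ 21 (mod 33).
  Combine with x ≡ 5 (mod 8): since gcd(33, 8) = 1, we get a unique residue mod 264.
    Write x = 21 + 33·t and substitute into x ≡ 5 (mod 8): 33·t ≡ 5 − 21 = -16 (mod 8).
    Reduce coefficients mod 8: 1·t ≡ 0 (mod 8).
    So t ≡ 0 (mod 8).
    Then x = 21 + 33·0 = 21, valid modulo lcm(33, 8) = 264: x ≡ 21 (mod 264).
Verify: 21 mod 3 = 0 ✓, 21 mod 11 = 10 ✓, 21 mod 8 = 5 ✓.

x ≡ 21 (mod 264).


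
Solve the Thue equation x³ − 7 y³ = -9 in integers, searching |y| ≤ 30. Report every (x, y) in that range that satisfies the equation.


The equation is x³ - 7y³ = -9. For fixed y, x³ = 7·y³ − 9, so a solution requires the RHS to be a perfect cube.
Strategy: iterate y from -30 to 30, compute RHS = 7·y³ − 9, and check whether it is a (positive or negative) perfect cube.
Check small values of y:
  y = 0: RHS = -9 is not a perfect cube.
  y = 1: RHS = -2 is not a perfect cube.
  y = -1: RHS = -16 is not a perfect cube.
  y = 2: RHS = 47 is not a perfect cube.
  y = -2: RHS = -65 is not a perfect cube.
  y = 3: RHS = 180 is not a perfect cube.
  y = -3: RHS = -198 is not a perfect cube.
Continuing the search up to |y| = 30 finds no solutions either.
No (x, y) in the scanned range satisfies the equation.

No integer solutions with |y| ≤ 30.


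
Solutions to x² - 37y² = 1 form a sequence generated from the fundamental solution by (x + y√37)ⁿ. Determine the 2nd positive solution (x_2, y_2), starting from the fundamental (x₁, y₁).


Step 1: Find the fundamental solution (x₁, y₁) of x² - 37y² = 1.
  Expand √37 as a continued fraction. a₀ = ⌊√37⌋ = 6; iterate m_{k+1} = d_k·a_k − m_k, d_{k+1} = (37 − m_{k+1}²)/d_k, a_{k+1} = ⌊(a₀ + m_{k+1})/d_{k+1}⌋ (starting m₀ = 0, d₀ = 1), with convergents p_k = a_k·p_{k-1} + p_{k-2}, q_k = a_k·q_{k-1} + q_{k-2} (p₋₁ = 1, q₋₁ = 0):
  k = 0: a₀ = 6; p₀/q₀ = 6/1; p₀² − 37·q₀² = 36 − 37 = -1.
  k = 1: m = 6, d = 1, a = ⌊(6 + 6)/1⌋ = 12; p/q = (12·6 + 1)/(12·1 + 0) = 73/12; p² − 37·q² = 5329 − 5328 = 1.
  The first convergent with p² − 37·q² = 1 gives the fundamental solution (x₁, y₁) = (73, 12).
Step 2: Apply the recurrence (x_{n+1}, y_{n+1}) = (x₁x_n + 37y₁y_n, x₁y_n + y₁x_n) repeatedly.
  From (x_1, y_1) = (73, 12): x_2 = 73·73 + 37·12·12 = 10657; y_2 = 73·12 + 12·73 = 1752.
Step 3: Verify x_2² - 37·y_2² = 113571649 - 113571648 = 1 (should be 1). ✓

(x_1, y_1) = (73, 12); (x_2, y_2) = (10657, 1752).


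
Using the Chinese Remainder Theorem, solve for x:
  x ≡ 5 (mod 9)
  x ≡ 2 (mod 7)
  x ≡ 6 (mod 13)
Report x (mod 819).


Moduli 9, 7, 13 are pairwise coprime; by CRT there is a unique solution modulo M = 9 · 7 · 13 = 819.
Solve pairwise, accumulating the modulus:
  Start with x ≡ 5 (mod 9).
  Combine with x ≡ 2 (mod 7): since gcd(9, 7) = 1, we get a unique residue mod 63.
    Write x = 5 + 9·t and substitute into x ≡ 2 (mod 7): 9·t ≡ 2 − 5 = -3 (mod 7).
    Reduce coefficients mod 7: 2·t ≡ 4 (mod 7).
    The inverse of 2 mod 7 is 4 (since 2·4 = 8 = 1·7 + 1), so t ≡ 4·4 = 16 ≡ 2 (mod 7).
    Then x = 5 + 9·2 = 23, valid modulo lcm(9, 7) = 63: x ≡ 23 (mod 63).
  Combine with x ≡ 6 (mod 13): since gcd(63, 13) = 1, we get a unique residue mod 819.
    Write x = 23 + 63·t and substitute into x ≡ 6 (mod 13): 63·t ≡ 6 − 23 = -17 (mod 13).
    Reduce coefficients mod 13: 11·t ≡ 9 (mod 13).
    The inverse of 11 mod 13 is 6 (since 11·6 = 66 = 5·13 + 1), so t ≡ 6·9 = 54 ≡ 2 (mod 13).
    Then x = 23 + 63·2 = 149, valid modulo lcm(63, 13) = 819: x ≡ 149 (mod 819).
Verify: 149 mod 9 = 5 ✓, 149 mod 7 = 2 ✓, 149 mod 13 = 6 ✓.

x ≡ 149 (mod 819).


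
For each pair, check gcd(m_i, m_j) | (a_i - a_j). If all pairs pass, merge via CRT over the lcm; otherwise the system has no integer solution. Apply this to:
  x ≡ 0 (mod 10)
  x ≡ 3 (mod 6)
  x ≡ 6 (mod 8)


Moduli 10, 6, 8 are not pairwise coprime, so CRT works modulo lcm(m_i) when all pairwise compatibility conditions hold.
Pairwise compatibility: gcd(m_i, m_j) must divide a_i - a_j for every pair.
Merge one congruence at a time:
  Start: x ≡ 0 (mod 10).
  Combine with x ≡ 3 (mod 6): gcd(10, 6) = 2, and 3 - 0 = 3 is NOT divisible by 2.
    ⇒ system is inconsistent (no integer solution).

No solution (the system is inconsistent).


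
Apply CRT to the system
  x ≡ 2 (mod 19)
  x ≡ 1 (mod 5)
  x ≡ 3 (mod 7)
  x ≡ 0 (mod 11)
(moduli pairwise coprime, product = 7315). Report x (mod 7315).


Product of moduli M = 19 · 5 · 7 · 11 = 7315.
Merge one congruence at a time:
  Start: x ≡ 2 (mod 19).
  Combine with x ≡ 1 (mod 5); new modulus lcm = 95.
    Write x = 2 + 19·t and substitute into x ≡ 1 (mod 5): 19·t ≡ 1 − 2 = -1 (mod 5).
    Reduce coefficients mod 5: 4·t ≡ 4 (mod 5).
    The inverse of 4 mod 5 is 4 (since 4·4 = 16 = 3·5 + 1), so t ≡ 4·4 = 16 ≡ 1 (mod 5).
    Then x = 2 + 19·1 = 21, valid modulo lcm(19, 5) = 95: x ≡ 21 (mod 95).
  Combine with x ≡ 3 (mod 7); new modulus lcm = 665.
    Write x = 21 + 95·t and substitute into x ≡ 3 (mod 7): 95·t ≡ 3 − 21 = -18 (mod 7).
    Reduce coefficients mod 7: 4·t ≡ 3 (mod 7).
    The inverse of 4 mod 7 is 2 (since 4·2 = 8 = 1·7 + 1), so t ≡ 2·3 = 6 ≡ 6 (mod 7).
    Then x = 21 + 95·6 = 591, valid modulo lcm(95, 7) = 665: x ≡ 591 (mod 665).
  Combine with x ≡ 0 (mod 11); new modulus lcm = 7315.
    Write x = 591 + 665·t and substitute into x ≡ 0 (mod 11): 665·t ≡ 0 − 591 = -591 (mod 11).
    Reduce coefficients mod 11: 5·t ≡ 3 (mod 11).
    The inverse of 5 mod 11 is 9 (since 5·9 = 45 = 4·11 + 1), so t ≡ 9·3 = 27 ≡ 5 (mod 11).
    Then x = 591 + 665·5 = 3916, valid modulo lcm(665, 11) = 7315: x ≡ 3916 (mod 7315).
Verify against each original: 3916 mod 19 = 2, 3916 mod 5 = 1, 3916 mod 7 = 3, 3916 mod 11 = 0.

x ≡ 3916 (mod 7315).


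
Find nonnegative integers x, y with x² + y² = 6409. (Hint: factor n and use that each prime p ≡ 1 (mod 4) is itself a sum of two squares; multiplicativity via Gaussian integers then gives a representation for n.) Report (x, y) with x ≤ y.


Step 1: Factor n = 6409 = 13 · 17 · 29.
Step 2: Check the mod-4 condition on each prime factor: 13 ≡ 1 (mod 4), exponent 1; 17 ≡ 1 (mod 4), exponent 1; 29 ≡ 1 (mod 4), exponent 1.
All primes ≡ 3 (mod 4) appear to even exponent (or don't appear), so by the two-squares theorem n IS expressible as a sum of two squares.
Step 3: Build a representation. Here n = 13 · 17 · 29 is a product of primes ≡ 1 (mod 4). Each prime p ≡ 1 (mod 4) is itself a sum of two squares; find a² by testing p − a² for a perfect square:
  13: 13 − 1² = 12, 13 − 2² = 9 = 3² ⇒ 13 = 2² + 3².
  17: 17 − 1² = 16 = 4² ⇒ 17 = 1² + 4².
  29: 29 − 1² = 28, 29 − 2² = 25 = 5² ⇒ 29 = 2² + 5².
  Combine using the Brahmagupta–Fibonacci identity (a² + b²)(c² + d²) = (ac − bd)² + (ad + bc)² = (ac + bd)² + (ad − bc)²:
  13 · 17 = 221: from (2² + 3²)(1² + 4²), take (2·1 − 3·4, 2·4 + 3·1) = (2 − 12, 8 + 3) = (-10, 11); dropping signs (only squares matter) gives (10, 11); check 10² + 11² = 100 + 121 = 221 ✓.
  221 · 29 = 6409: from (10² + 11²)(2² + 5²), take (10·2 − 11·5, 10·5 + 11·2) = (20 − 55, 50 + 22) = (-35, 72); dropping signs (only squares matter) gives (35, 72); check 35² + 72² = 1225 + 5184 = 6409 ✓.
Step 4: Order so x ≤ y and verify: 35² + 72² = 1225 + 5184 = 6409 = n. ✓

n = 6409 = 35² + 72² (one valid representation with x ≤ y).


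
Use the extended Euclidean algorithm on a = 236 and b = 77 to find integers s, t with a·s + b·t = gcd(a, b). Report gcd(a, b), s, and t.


Euclidean algorithm on (236, 77) — divide until remainder is 0:
  236 = 3 · 77 + 5
  77 = 15 · 5 + 2
  5 = 2 · 2 + 1
  2 = 2 · 1 + 0
gcd(236, 77) = 1.
Track Bezout coefficients alongside the remainders: start with r₀ = 236 = a·1 + b·0 (s = 1, t = 0) and r₁ = 77 = a·0 + b·1 (s = 0, t = 1); each new remainder r_{k+1} = r_{k-1} − q_k·r_k inherits s_{k+1} = s_{k-1} − q_k·s_k, t_{k+1} = t_{k-1} − q_k·t_k, so r_k = a·s_k + b·t_k at every step:
  q = 3: r = 5, s = 1 − 3·0 = 1, t = 0 − 3·1 = -3  (check: 236·1 + 77·(-3) = 5)
  q = 15: r = 2, s = 0 − 15·1 = -15, t = 1 − 15·(-3) = 46  (check: 236·(-15) + 77·46 = 2)
  q = 2: r = 1, s = 1 − 2·(-15) = 31, t = -3 − 2·46 = -95  (check: 236·31 + 77·(-95) = 1)
The row with r = 1 (the gcd) gives the Bezout coefficients s = 31, t = -95.
Result: 236 · (31) + 77 · (-95) = 1.

gcd(236, 77) = 1; s = 31, t = -95 (check: 236·31 + 77·(-95) = 1).


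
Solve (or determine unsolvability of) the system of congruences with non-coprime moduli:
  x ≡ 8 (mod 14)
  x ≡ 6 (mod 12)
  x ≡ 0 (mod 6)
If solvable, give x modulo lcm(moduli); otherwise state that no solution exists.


Moduli 14, 12, 6 are not pairwise coprime, so CRT works modulo lcm(m_i) when all pairwise compatibility conditions hold.
Pairwise compatibility: gcd(m_i, m_j) must divide a_i - a_j for every pair.
Merge one congruence at a time:
  Start: x ≡ 8 (mod 14).
  Combine with x ≡ 6 (mod 12): gcd(14, 12) = 2; 6 - 8 = -2, which IS divisible by 2, so compatible.
    Write x = 8 + 14·t and substitute into x ≡ 6 (mod 12): 14·t ≡ 6 − 8 = -2 (mod 12).
    Divide the congruence (and modulus) by g = 2: 7·t ≡ -1 (mod 6).
    Reduce coefficients mod 6: 1·t ≡ 5 (mod 6).
    So t ≡ 5 (mod 6).
    Then x = 8 + 14·5 = 78, valid modulo lcm(14, 12) = 84: x ≡ 78 (mod 84).
  Combine with x ≡ 0 (mod 6): gcd(84, 6) = 6; 0 - 78 = -78, which IS divisible by 6, so compatible.
    Write x = 78 + 84·t and substitute into x ≡ 0 (mod 6): 84·t ≡ 0 − 78 = -78 (mod 6).
    Divide the congruence (and modulus) by g = 6: 14·t ≡ -13 (mod 1).
    Modulo 1 every t works; take t = 0.
    Then x = 78 + 84·0 = 78, valid modulo lcm(84, 6) = 84: x ≡ 78 (mod 84).
Verify: 78 mod 14 = 8, 78 mod 12 = 6, 78 mod 6 = 0.

x ≡ 78 (mod 84).


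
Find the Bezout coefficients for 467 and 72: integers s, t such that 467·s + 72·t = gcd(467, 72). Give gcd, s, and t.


Euclidean algorithm on (467, 72) — divide until remainder is 0:
  467 = 6 · 72 + 35
  72 = 2 · 35 + 2
  35 = 17 · 2 + 1
  2 = 2 · 1 + 0
gcd(467, 72) = 1.
Track Bezout coefficients alongside the remainders: start with r₀ = 467 = a·1 + b·0 (s = 1, t = 0) and r₁ = 72 = a·0 + b·1 (s = 0, t = 1); each new remainder r_{k+1} = r_{k-1} − q_k·r_k inherits s_{k+1} = s_{k-1} − q_k·s_k, t_{k+1} = t_{k-1} − q_k·t_k, so r_k = a·s_k + b·t_k at every step:
  q = 6: r = 35, s = 1 − 6·0 = 1, t = 0 − 6·1 = -6  (check: 467·1 + 72·(-6) = 35)
  q = 2: r = 2, s = 0 − 2·1 = -2, t = 1 − 2·(-6) = 13  (check: 467·(-2) + 72·13 = 2)
  q = 17: r = 1, s = 1 − 17·(-2) = 35, t = -6 − 17·13 = -227  (check: 467·35 + 72·(-227) = 1)
The row with r = 1 (the gcd) gives the Bezout coefficients s = 35, t = -227.
Result: 467 · (35) + 72 · (-227) = 1.

gcd(467, 72) = 1; s = 35, t = -227 (check: 467·35 + 72·(-227) = 1).
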